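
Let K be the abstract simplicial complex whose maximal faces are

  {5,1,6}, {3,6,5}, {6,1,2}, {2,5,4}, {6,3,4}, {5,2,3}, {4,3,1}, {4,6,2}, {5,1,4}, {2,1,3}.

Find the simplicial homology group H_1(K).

H_1 ≅ Z/2.

K has 6 vertices, 15 edges, 10 triangles.
rank ∂_1 = 5, rank ∂_2 = 10 ⇒ b_1 = 15 − 5 − 10 = 0; ∂_2 has invariant factor(s) [2] giving torsion. So H_1 = Z/2.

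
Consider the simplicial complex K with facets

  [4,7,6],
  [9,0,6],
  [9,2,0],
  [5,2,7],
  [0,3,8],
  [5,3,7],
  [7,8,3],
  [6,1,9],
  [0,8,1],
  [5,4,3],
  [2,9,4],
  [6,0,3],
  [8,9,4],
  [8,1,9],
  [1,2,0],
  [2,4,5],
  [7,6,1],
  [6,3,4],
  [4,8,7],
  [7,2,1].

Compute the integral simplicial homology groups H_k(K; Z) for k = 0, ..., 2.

H_0 = Z,  H_1 = Z ⊕ Z_2,  H_2 = 0.

We work with the vertex ordering 0 < 1 < 2 < 3 < 4 < 5 < 6 < 7 < 8 < 9. The simplices of K, each written with vertices in increasing order, are:

  0-simplices (10): [0], [1], [2], [3], [4], [5], [6], [7], [8], [9]
  1-simplices (30): (30 of them)
  2-simplices (20): (20 of them)

giving chain groups C_0 ≅ Z^10, C_1 ≅ Z^30, C_2 ≅ Z^20.

∂_1: C_1 → C_0 is given by ∂[p,q] = [q] − [p]. For instance
  ∂[1,6] = [6] − [1].
This gives a 10×30 integer matrix of rank 9; reducing to Smith normal form yields diagonal entries (1,1,1,1,1,1,1,1,1).

Boundary ∂_2: C_2 → C_1 sends each 2-simplex [p,q,r] to [q,r] − [p,r] + [p,q]. For instance
  ∂[4,6,7] = [6,7] − [4,7] + [4,6],
  ∂[4,8,9] = [8,9] − [4,9] + [4,8].
This gives a 30×20 integer matrix of rank 20; reducing to Smith normal form yields diagonal entries (1,1,1,1,1,1,1,1,1,1,1,1,1,1,1,1,1,1,1,2).

From H_k ≅ ker(∂_k) / im(∂_{k+1}) we obtain:

  H_0: rank C_0 − rank ∂_1 = 10 − 9 = 1, and the invariant factors of ∂_1 are all 1, so H_0 ≅ Z.
  H_1: rank ker ∂_1 − rank ∂_2 = (30 − 9) − 20 = 1, and ∂_2 has invariant factor 2 > 1, so H_1 ≅ Z ⊕ Z_2.
  H_2: rank ker ∂_2 − rank ∂_3 = (20 − 20) − 0 = 0, and there is no ∂_3, so H_2 ≅ 0.

As a check, the Euler characteristic is 10 − 30 + 20 = 0, which agrees with 1 − 1 + 0 = 0.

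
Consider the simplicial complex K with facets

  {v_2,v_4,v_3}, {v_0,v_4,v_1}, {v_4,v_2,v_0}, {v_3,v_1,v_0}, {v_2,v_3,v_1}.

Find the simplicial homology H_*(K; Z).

H_0 ≅ Z,  H_1 ≅ Z,  H_2 = 0.

Order the vertices as v_0 < v_1 < v_2 < v_3 < v_4. Listing each simplex with vertices in this order, K has dimension 2 with simplices:

  0-simplices (5): [v_0], [v_1], [v_2], [v_3], [v_4]
  1-simplices (10): [v_0,v_1], [v_0,v_2], [v_0,v_3], [v_0,v_4], [v_1,v_2], [v_1,v_3], [v_1,v_4], [v_2,v_3], [v_2,v_4], [v_3,v_4]
  2-simplices (5): [v_0,v_1,v_3], [v_0,v_1,v_4], [v_0,v_2,v_4], [v_1,v_2,v_3], [v_2,v_3,v_4]

giving chain groups C_0 ≅ Z^5, C_1 ≅ Z^10, C_2 ≅ Z^5.

Boundary ∂_1: C_1 → C_0 is given by ∂[p,q] = [q] − [p]. For instance
  ∂[v_2,v_4] = [v_4] − [v_2].
The resulting 5×10 matrix has rank 4, and its Smith normal form has invariant factors (1,1,1,1).

Boundary ∂_2: C_2 → C_1 sends each 2-simplex [p,q,r] to [q,r] − [p,r] + [p,q]. For instance
  ∂[v_0,v_1,v_4] = [v_1,v_4] − [v_0,v_4] + [v_0,v_1],
  ∂[v_0,v_2,v_4] = [v_2,v_4] − [v_0,v_4] + [v_0,v_2].
The resulting 10×5 matrix has rank 5, and its Smith normal form has invariant factors (1,1,1,1,1).

From H_k ≅ ker(∂_k) / im(∂_{k+1}) we obtain:

  H_0: rank C_0 − rank ∂_1 = 5 − 4 = 1, and the invariant factors of ∂_1 are all 1, so H_0 = Z.
  H_1: rank ker ∂_1 − rank ∂_2 = (10 − 4) − 5 = 1, and the invariant factors of ∂_2 are all 1, so H_1 = Z.
  H_2: rank ker ∂_2 − rank ∂_3 = (5 − 5) − 0 = 0, and there is no ∂_3, so H_2 = 0.

As a check, the Euler characteristic is 5 − 10 + 5 = 0, which agrees with 1 − 1 + 0 = 0.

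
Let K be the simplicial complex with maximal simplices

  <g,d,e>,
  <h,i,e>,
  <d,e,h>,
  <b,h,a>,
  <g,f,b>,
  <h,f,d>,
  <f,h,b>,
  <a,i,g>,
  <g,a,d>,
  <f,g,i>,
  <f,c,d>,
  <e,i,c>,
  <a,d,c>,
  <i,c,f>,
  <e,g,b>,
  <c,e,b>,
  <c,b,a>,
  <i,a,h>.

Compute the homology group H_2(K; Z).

H_2 ≅ Z.

K has 9 vertices, 27 edges, 18 triangles.
rank ∂_2 = 17, rank ∂_3 = 0 ⇒ b_2 = 18 − 17 − 0 = 1. So H_2 = Z.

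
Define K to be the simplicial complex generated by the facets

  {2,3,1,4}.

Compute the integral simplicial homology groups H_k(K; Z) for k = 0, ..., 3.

Order the vertices as 1 < 2 < 3 < 4. Listing each simplex with vertices in this order, K has dimension 3 with simplices:

  0-simplices (4): [1], [2], [3], [4]
  1-simplices (6): [1,2], [1,3], [1,4], [2,3], [2,4], [3,4]
  2-simplices (4): [1,2,3], [1,2,4], [1,3,4], [2,3,4]
  3-simplices (1): [1,2,3,4]

giving chain groups C_0 ≅ Z^4, C_1 ≅ Z^6, C_2 ≅ Z^4, C_3 ≅ Z^1.

Boundary ∂_1: C_1 → C_0 sends each edge [p,q] (with p < q) to q − p.
This gives a 4×6 integer matrix of rank 3; reducing to Smith normal form yields diagonal entries (1,1,1).

Boundary ∂_2: C_2 → C_1 maps a triangle to the signed sum of its edges. For instance
  ∂[1,2,3] = [2,3] − [1,3] + [1,2],
  ∂[2,3,4] = [3,4] − [2,4] + [2,3].
This gives a 6×4 integer matrix of rank 3; reducing to Smith normal form yields diagonal entries (1,1,1).

∂_3: C_3 → C_2 sends each 3-simplex σ to the alternating sum Σ_i (−1)^i (σ with its i-th vertex removed). For instance
  ∂[1,2,3,4] = [2,3,4] − [1,3,4] + [1,2,4] − [1,2,3].
This gives a 4×1 integer matrix of rank 1; reducing to Smith normal form yields diagonal entries (1).

Computing H_k = (kernel of ∂_k) / (image of ∂_{k+1}):

  H_0: rank C_0 − rank ∂_1 = 4 − 3 = 1, and the invariant factors of ∂_1 are all 1, so H_0 ≅ Z.
  H_1: rank ker ∂_1 − rank ∂_2 = (6 − 3) − 3 = 0, and the invariant factors of ∂_2 are all 1, so H_1 ≅ 0.
  H_2: rank ker ∂_2 − rank ∂_3 = (4 − 3) − 1 = 0, and the invariant factors of ∂_3 are all 1, so H_2 ≅ 0.
  H_3: rank ker ∂_3 − rank ∂_4 = (1 − 1) − 0 = 0, and there is no ∂_4, so H_3 ≅ 0.

As a check, the Euler characteristic is 4 − 6 + 4 − 1 = 1, which agrees with 1 − 0 + 0 − 0 = 1.

H_0 = Z,  H_1 = 0,  H_2 = 0,  H_3 = 0.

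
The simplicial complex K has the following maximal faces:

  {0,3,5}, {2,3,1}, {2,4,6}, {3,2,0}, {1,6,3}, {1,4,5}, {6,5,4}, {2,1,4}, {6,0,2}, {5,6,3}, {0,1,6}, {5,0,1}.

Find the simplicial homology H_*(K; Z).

H_0 = Z,  H_1 = Z/2Z,  H_2 = 0.

Order the vertices as 0 < 1 < 2 < 3 < 4 < 5 < 6. Listing each simplex with vertices in this order, K has dimension 2 with simplices:

  0-simplices (7): [0], [1], [2], [3], [4], [5], [6]
  1-simplices (18): [0,1], [0,2], [0,3], [0,5], [0,6], [1,2], [1,3], [1,4], [1,5], [1,6], [2,3], [2,4], [2,6], [3,5], [3,6], [4,5], [4,6], [5,6]
  2-simplices (12): [0,1,5], [0,1,6], [0,2,3], [0,2,6], [0,3,5], [1,2,3], [1,2,4], [1,3,6], [1,4,5], [2,4,6], [3,5,6], [4,5,6]

Hence C_0 ≅ Z^7, C_1 ≅ Z^18, C_2 ≅ Z^12.

The boundary map ∂_1: C_1 → C_0 sends each edge [p,q] (with p < q) to q − p.
This gives a 7×18 integer matrix of rank 6; reducing to Smith normal form yields diagonal entries (1,1,1,1,1,1).

The boundary map ∂_2: C_2 → C_1 sends each 2-simplex [p,q,r] to [q,r] − [p,r] + [p,q]. For instance
  ∂[1,2,4] = [2,4] − [1,4] + [1,2],
  ∂[4,5,6] = [5,6] − [4,6] + [4,5].
The 18×12 boundary matrix has rank 12 and Smith normal form diag(1,1,1,1,1,1,1,1,1,1,1,2).

Computing H_k = (kernel of ∂_k) / (image of ∂_{k+1}):

  H_0: rank C_0 − rank ∂_1 = 7 − 6 = 1, and the invariant factors of ∂_1 are all 1, so H_0 = Z.
  H_1: rank ker ∂_1 − rank ∂_2 = (18 − 6) − 12 = 0, and ∂_2 has invariant factor 2 > 1, so H_1 = Z/2Z.
  H_2: rank ker ∂_2 − rank ∂_3 = (12 − 12) − 0 = 0, and there is no ∂_3, so H_2 = 0.

As a check, the Euler characteristic is 7 − 18 + 12 = 1, which agrees with 1 − 0 + 0 = 1.
(K is a triangulation of the real projective plane RP^2.)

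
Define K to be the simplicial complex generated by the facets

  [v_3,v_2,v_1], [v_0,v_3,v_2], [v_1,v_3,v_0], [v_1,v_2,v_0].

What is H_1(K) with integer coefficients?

H_1 ≅ 0.

K has 4 vertices, 6 edges, 4 triangles.
rank ∂_1 = 3, rank ∂_2 = 3 ⇒ b_1 = 6 − 3 − 3 = 0; all invariant factors of ∂_2 are 1 so no torsion. So H_1 = 0.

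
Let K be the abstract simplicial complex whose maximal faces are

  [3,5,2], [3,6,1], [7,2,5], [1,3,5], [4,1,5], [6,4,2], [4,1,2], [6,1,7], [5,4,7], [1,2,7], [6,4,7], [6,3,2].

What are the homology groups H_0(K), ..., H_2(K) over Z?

H_0 = Z,  H_1 = Z/2,  H_2 = 0.

Take the total order 1 < 2 < 3 < 4 < 5 < 6 < 7 on the vertex set. Then K (dimension 2) consists of the simplices:

  0-simplices (7): [1], [2], [3], [4], [5], [6], [7]
  1-simplices (18): [1,2], [1,3], [1,4], [1,5], [1,6], [1,7], [2,3], [2,4], [2,5], [2,6], [2,7], [3,5], [3,6], [4,5], [4,6], [4,7], [5,7], [6,7]
  2-simplices (12): [1,2,4], [1,2,7], [1,3,5], [1,3,6], [1,4,5], [1,6,7], [2,3,5], [2,3,6], [2,4,6], [2,5,7], [4,5,7], [4,6,7]

so the chain groups are C_0 ≅ Z^7, C_1 ≅ Z^18, C_2 ≅ Z^12.

∂_1: C_1 → C_0 is given by ∂[p,q] = [q] − [p].
The 7×18 boundary matrix has rank 6 and Smith normal form diag(1,1,1,1,1,1).

The boundary map ∂_2: C_2 → C_1 sends each 2-simplex [p,q,r] to [q,r] − [p,r] + [p,q]. For instance
  ∂[4,6,7] = [6,7] − [4,7] + [4,6],
  ∂[2,5,7] = [5,7] − [2,7] + [2,5].
As a 18×12 matrix over Z this has rank 12, with invariant factors (1,1,1,1,1,1,1,1,1,1,1,2).

From H_k ≅ ker(∂_k) / im(∂_{k+1}) we obtain:

  H_0: rank C_0 − rank ∂_1 = 7 − 6 = 1, and the invariant factors of ∂_1 are all 1, so H_0 ≅ Z.
  H_1: rank ker ∂_1 − rank ∂_2 = (18 − 6) − 12 = 0, and ∂_2 has invariant factor 2 > 1, so H_1 ≅ Z/2.
  H_2: rank ker ∂_2 − rank ∂_3 = (12 − 12) − 0 = 0, and there is no ∂_3, so H_2 ≅ 0.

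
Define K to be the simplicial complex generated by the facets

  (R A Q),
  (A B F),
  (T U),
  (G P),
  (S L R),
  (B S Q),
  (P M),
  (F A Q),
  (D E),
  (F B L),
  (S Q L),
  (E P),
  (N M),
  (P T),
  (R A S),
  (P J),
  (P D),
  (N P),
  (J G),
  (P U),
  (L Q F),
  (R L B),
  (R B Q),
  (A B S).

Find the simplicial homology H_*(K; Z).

H_0 = Z^2,  H_1 = Z^4 ⊕ Z/2,  H_2 = 0.

Take the total order A < B < D < E < F < G < J < L < M < N < P < Q < R < S < T < U on the vertex set. Then K (dimension 2) consists of the simplices:

  0-simplices (16): A, B, D, E, F, G, J, L, M, N, P, Q, R, S, T, U
  1-simplices (30): AB, AF, AQ, AR, AS, BF, BL, BQ, BR, BS, DE, DP, EP, FL, FQ, GJ, GP, JP, LQ, LR, LS, MN, MP, NP, PT, PU, QR, QS, RS, TU
  2-simplices (12): ABF, ABS, AFQ, AQR, ARS, BFL, BLR, BQR, BQS, FLQ, LQS, LRS

so the chain groups are C_0 ≅ Z^16, C_1 ≅ Z^30, C_2 ≅ Z^12.

The boundary map ∂_1: C_1 → C_0 is given by ∂[p,q] = [q] − [p].
The resulting 16×30 matrix has rank 14, and its Smith normal form has invariant factors (1,1,1,1,1,1,1,1,1,1,1,1,1,1).

Boundary ∂_2: C_2 → C_1 maps a triangle to the signed sum of its edges. For instance
  ∂LRS = RS − LS + LR,
  ∂AFQ = FQ − AQ + AF.
The 30×12 boundary matrix has rank 12 and Smith normal form diag(1,1,1,1,1,1,1,1,1,1,1,2).

Now H_k = ker ∂_k / im ∂_{k+1}, so:

  H_0: rank C_0 − rank ∂_1 = 16 − 14 = 2, and the invariant factors of ∂_1 are all 1, so H_0 = Z^2.
  H_1: rank ker ∂_1 − rank ∂_2 = (30 − 14) − 12 = 4, and ∂_2 has invariant factor 2 > 1, so H_1 = Z^4 ⊕ Z/2.
  H_2: rank ker ∂_2 − rank ∂_3 = (12 − 12) − 0 = 0, and there is no ∂_3, so H_2 = 0.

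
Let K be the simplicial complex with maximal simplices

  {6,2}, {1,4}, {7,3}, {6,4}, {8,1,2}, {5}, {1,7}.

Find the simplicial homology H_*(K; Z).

Order the vertices as 1 < 2 < 3 < 4 < 5 < 6 < 7 < 8. Listing each simplex with vertices in this order, K has dimension 2 with simplices:

  0-simplices (8): [1], [2], [3], [4], [5], [6], [7], [8]
  1-simplices (8): [1,2], [1,4], [1,7], [1,8], [2,6], [2,8], [3,7], [4,6]
  2-simplices (1): [1,2,8]

giving chain groups C_0 ≅ Z^8, C_1 ≅ Z^8, C_2 ≅ Z^1.

∂_1: C_1 → C_0 is given by ∂[p,q] = [q] − [p]. For instance
  ∂[1,7] = [7] − [1].
This gives a 8×8 integer matrix of rank 6; reducing to Smith normal form yields diagonal entries (1,1,1,1,1,1).

∂_2: C_2 → C_1 sends each 2-simplex [p,q,r] to [q,r] − [p,r] + [p,q]. For instance
  ∂[1,2,8] = [2,8] − [1,8] + [1,2].
As a 8×1 matrix over Z this has rank 1, with invariant factors (1).

From H_k ≅ ker(∂_k) / im(∂_{k+1}) we obtain:

  H_0: rank C_0 − rank ∂_1 = 8 − 6 = 2, and the invariant factors of ∂_1 are all 1, so H_0 = Z^2.
  H_1: rank ker ∂_1 − rank ∂_2 = (8 − 6) − 1 = 1, and the invariant factors of ∂_2 are all 1, so H_1 = Z.
  H_2: rank ker ∂_2 − rank ∂_3 = (1 − 1) − 0 = 0, and there is no ∂_3, so H_2 = 0.

H_0 ≅ Z^2,  H_1 ≅ Z,  H_2 = 0.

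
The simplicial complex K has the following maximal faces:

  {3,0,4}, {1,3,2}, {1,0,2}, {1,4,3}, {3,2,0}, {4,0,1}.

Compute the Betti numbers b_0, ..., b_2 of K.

b_0 = 1, b_1 = 0, b_2 = 1.

Take the total order 0 < 1 < 2 < 3 < 4 on the vertex set. Then K (dimension 2) consists of the simplices:

  0-simplices (5): [0], [1], [2], [3], [4]
  1-simplices (9): [0,1], [0,2], [0,3], [0,4], [1,2], [1,3], [1,4], [2,3], [3,4]
  2-simplices (6): [0,1,2], [0,1,4], [0,2,3], [0,3,4], [1,2,3], [1,3,4]

giving chain groups C_0 ≅ Z^5, C_1 ≅ Z^9, C_2 ≅ Z^6.

Boundary ∂_1: C_1 → C_0 is given by ∂[p,q] = [q] − [p]. For instance
  ∂[1,4] = [4] − [1].
The resulting 5×9 matrix has rank 4, and its Smith normal form has invariant factors (1,1,1,1).

Boundary ∂_2: C_2 → C_1 sends each 2-simplex [p,q,r] to [q,r] − [p,r] + [p,q]. For instance
  ∂[1,3,4] = [3,4] − [1,4] + [1,3],
  ∂[0,1,4] = [1,4] − [0,4] + [0,1].
This gives a 9×6 integer matrix of rank 5; reducing to Smith normal form yields diagonal entries (1,1,1,1,1).

Reading off H_k = ker ∂_k / im ∂_{k+1}:

  H_0: rank C_0 − rank ∂_1 = 5 − 4 = 1, and the invariant factors of ∂_1 are all 1, so H_0 = Z.
  H_1: rank ker ∂_1 − rank ∂_2 = (9 − 4) − 5 = 0, and the invariant factors of ∂_2 are all 1, so H_1 = 0.
  H_2: rank ker ∂_2 − rank ∂_3 = (6 − 5) − 0 = 1, and there is no ∂_3, so H_2 = Z.

(K is a triangulation of the 2-sphere S^2.)

Hence the Betti numbers are b_0 = 1, b_1 = 0, b_2 = 1.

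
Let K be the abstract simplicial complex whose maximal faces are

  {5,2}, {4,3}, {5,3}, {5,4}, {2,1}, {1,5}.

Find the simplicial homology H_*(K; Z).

H_0 = Z,  H_1 = Z^2.

Fix the vertex order 1 < 2 < 3 < 4 < 5 and write every simplex with vertices in increasing order. Then dim K = 1 and the simplices of K are:

  0-simplices (5): [1], [2], [3], [4], [5]
  1-simplices (6): [1,2], [1,5], [2,5], [3,4], [3,5], [4,5]

giving chain groups C_0 ≅ Z^5, C_1 ≅ Z^6.

The boundary map ∂_1: C_1 → C_0 maps an edge to its endpoints' difference, ∂[p,q] = q − p. For instance
  ∂[2,5] = [5] − [2].
This gives a 5×6 integer matrix of rank 4; reducing to Smith normal form yields diagonal entries (1,1,1,1).

Computing H_k = (kernel of ∂_k) / (image of ∂_{k+1}):

  H_0: rank C_0 − rank ∂_1 = 5 − 4 = 1, and the invariant factors of ∂_1 are all 1, so H_0 = Z.
  H_1: rank ker ∂_1 − rank ∂_2 = (6 − 4) − 0 = 2, and there is no ∂_2, so H_1 = Z^2.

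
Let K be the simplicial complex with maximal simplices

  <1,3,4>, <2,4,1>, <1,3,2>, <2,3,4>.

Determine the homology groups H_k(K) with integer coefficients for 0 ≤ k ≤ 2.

H_0 ≅ Z,  H_1 = 0,  H_2 ≅ Z.

K has 4 vertices, 6 edges, 4 triangles.
rank ∂_0 = 0, rank ∂_1 = 3 ⇒ b_0 = 4 − 0 − 3 = 1; all invariant factors of ∂_1 are 1 so no torsion. So H_0 = Z.
rank ∂_1 = 3, rank ∂_2 = 3 ⇒ b_1 = 6 − 3 − 3 = 0; all invariant factors of ∂_2 are 1 so no torsion. So H_1 = 0.
rank ∂_2 = 3, rank ∂_3 = 0 ⇒ b_2 = 4 − 3 − 0 = 1. So H_2 = Z.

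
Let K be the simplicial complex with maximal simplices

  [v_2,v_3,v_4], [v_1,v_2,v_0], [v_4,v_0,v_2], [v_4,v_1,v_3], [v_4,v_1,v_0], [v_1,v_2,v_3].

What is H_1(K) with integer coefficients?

We work with the vertex ordering v_0 < v_1 < v_2 < v_3 < v_4. The simplices of K, each written with vertices in increasing order, are:

  0-simplices (5): [v_0], [v_1], [v_2], [v_3], [v_4]
  1-simplices (9): [v_0,v_1], [v_0,v_2], [v_0,v_4], [v_1,v_2], [v_1,v_3], [v_1,v_4], [v_2,v_3], [v_2,v_4], [v_3,v_4]
  2-simplices (6): [v_0,v_1,v_2], [v_0,v_1,v_4], [v_0,v_2,v_4], [v_1,v_2,v_3], [v_1,v_3,v_4], [v_2,v_3,v_4]

so the chain groups are C_0 ≅ Z^5, C_1 ≅ Z^9, C_2 ≅ Z^6.

∂_1: C_1 → C_0 maps an edge to its endpoints' difference, ∂[p,q] = q − p.
The 5×9 boundary matrix has rank 4 and Smith normal form diag(1,1,1,1).

Boundary ∂_2: C_2 → C_1 sends each 2-simplex [p,q,r] to [q,r] − [p,r] + [p,q]. For instance
  ∂[v_0,v_1,v_4] = [v_1,v_4] − [v_0,v_4] + [v_0,v_1],
  ∂[v_2,v_3,v_4] = [v_3,v_4] − [v_2,v_4] + [v_2,v_3].
As a 9×6 matrix over Z this has rank 5, with invariant factors (1,1,1,1,1).

From H_k ≅ ker(∂_k) / im(∂_{k+1}) we obtain:

  H_1: rank ker ∂_1 − rank ∂_2 = (9 − 4) − 5 = 0, and the invariant factors of ∂_2 are all 1, so H_1 = 0.

H_1 = 0.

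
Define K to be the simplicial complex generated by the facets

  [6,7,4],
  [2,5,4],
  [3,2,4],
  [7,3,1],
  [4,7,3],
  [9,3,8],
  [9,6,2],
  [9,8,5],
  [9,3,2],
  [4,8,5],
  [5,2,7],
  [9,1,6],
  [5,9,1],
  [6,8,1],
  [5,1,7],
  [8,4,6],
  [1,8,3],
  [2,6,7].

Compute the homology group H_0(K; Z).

Take the total order 1 < 2 < 3 < 4 < 5 < 6 < 7 < 8 < 9 on the vertex set. Then K (dimension 2) consists of the simplices:

  0-simplices (9): [1], [2], [3], [4], [5], [6], [7], [8], [9]
  1-simplices (27): (27 of them)
  2-simplices (18): [1,3,7], [1,3,8], [1,5,7], [1,5,9], [1,6,8], [1,6,9], [2,3,4], [2,3,9], [2,4,5], [2,5,7], [2,6,7], [2,6,9], [3,4,7], [3,8,9], [4,5,8], [4,6,7], [4,6,8], [5,8,9]

giving chain groups C_0 ≅ Z^9, C_1 ≅ Z^27, C_2 ≅ Z^18.

∂_1: C_1 → C_0 maps an edge to its endpoints' difference, ∂[p,q] = q − p. For instance
  ∂[4,7] = [7] − [4].
This gives a 9×27 integer matrix of rank 8; reducing to Smith normal form yields diagonal entries (1,1,1,1,1,1,1,1).

Boundary ∂_2: C_2 → C_1 maps a triangle to the signed sum of its edges. For instance
  ∂[1,5,7] = [5,7] − [1,7] + [1,5],
  ∂[1,3,7] = [3,7] − [1,7] + [1,3].
This gives a 27×18 integer matrix of rank 18; reducing to Smith normal form yields diagonal entries (1,1,1,1,1,1,1,1,1,1,1,1,1,1,1,1,1,2).

Now H_k = ker ∂_k / im ∂_{k+1}, so:

  H_0: rank C_0 − rank ∂_1 = 9 − 8 = 1, and the invariant factors of ∂_1 are all 1, so H_0 = Z.

H_0 ≅ Z.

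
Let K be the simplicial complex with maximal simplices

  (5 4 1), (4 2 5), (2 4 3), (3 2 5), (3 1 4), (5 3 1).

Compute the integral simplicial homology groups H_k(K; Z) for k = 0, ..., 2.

H_0 = Z,  H_1 = 0,  H_2 = Z.

Fix the vertex order 1 < 2 < 3 < 4 < 5 and write every simplex with vertices in increasing order. Then dim K = 2 and the simplices of K are:

  0-simplices (5): [1], [2], [3], [4], [5]
  1-simplices (9): [1,3], [1,4], [1,5], [2,3], [2,4], [2,5], [3,4], [3,5], [4,5]
  2-simplices (6): [1,3,4], [1,3,5], [1,4,5], [2,3,4], [2,3,5], [2,4,5]

giving chain groups C_0 ≅ Z^5, C_1 ≅ Z^9, C_2 ≅ Z^6.

∂_1: C_1 → C_0 is given by ∂[p,q] = [q] − [p]. For instance
  ∂[1,4] = [4] − [1].
The resulting 5×9 matrix has rank 4, and its Smith normal form has invariant factors (1,1,1,1).

Boundary ∂_2: C_2 → C_1 sends each 2-simplex [p,q,r] to [q,r] − [p,r] + [p,q]. For instance
  ∂[2,4,5] = [4,5] − [2,5] + [2,4],
  ∂[1,3,5] = [3,5] − [1,5] + [1,3].
The resulting 9×6 matrix has rank 5, and its Smith normal form has invariant factors (1,1,1,1,1).

Computing H_k = (kernel of ∂_k) / (image of ∂_{k+1}):

  H_0: rank C_0 − rank ∂_1 = 5 − 4 = 1, and the invariant factors of ∂_1 are all 1, so H_0 = Z.
  H_1: rank ker ∂_1 − rank ∂_2 = (9 − 4) − 5 = 0, and the invariant factors of ∂_2 are all 1, so H_1 = 0.
  H_2: rank ker ∂_2 − rank ∂_3 = (6 − 5) − 0 = 1, and there is no ∂_3, so H_2 = Z.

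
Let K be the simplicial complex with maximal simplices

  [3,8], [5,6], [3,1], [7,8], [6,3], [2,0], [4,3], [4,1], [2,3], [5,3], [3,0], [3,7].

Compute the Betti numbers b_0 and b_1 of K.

Order the vertices as 0 < 1 < 2 < 3 < 4 < 5 < 6 < 7 < 8. Listing each simplex with vertices in this order, K has dimension 1 with simplices:

  0-simplices (9): [0], [1], [2], [3], [4], [5], [6], [7], [8]
  1-simplices (12): [0,2], [0,3], [1,3], [1,4], [2,3], [3,4], [3,5], [3,6], [3,7], [3,8], [5,6], [7,8]

so the chain groups are C_0 ≅ Z^9, C_1 ≅ Z^12.

Boundary ∂_1: C_1 → C_0 maps an edge to its endpoints' difference, ∂[p,q] = q − p. For instance
  ∂[3,7] = [7] − [3].
The resulting 9×12 matrix has rank 8, and its Smith normal form has invariant factors (1,1,1,1,1,1,1,1).

Reading off H_k = ker ∂_k / im ∂_{k+1}:

  H_0: rank C_0 − rank ∂_1 = 9 − 8 = 1, and the invariant factors of ∂_1 are all 1, so H_0 ≅ Z.
  H_1: rank ker ∂_1 − rank ∂_2 = (12 − 8) − 0 = 4, and there is no ∂_2, so H_1 ≅ Z^4.

Hence the Betti numbers are b_0 = 1, b_1 = 4.

b_0 = 1, b_1 = 4.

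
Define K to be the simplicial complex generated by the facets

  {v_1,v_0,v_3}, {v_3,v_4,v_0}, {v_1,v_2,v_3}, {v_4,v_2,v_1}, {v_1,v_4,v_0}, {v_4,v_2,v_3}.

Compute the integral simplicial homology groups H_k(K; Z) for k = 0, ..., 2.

Fix the vertex order v_0 < v_1 < v_2 < v_3 < v_4 and write every simplex with vertices in increasing order. Then dim K = 2 and the simplices of K are:

  0-simplices (5): [v_0], [v_1], [v_2], [v_3], [v_4]
  1-simplices (9): [v_0,v_1], [v_0,v_3], [v_0,v_4], [v_1,v_2], [v_1,v_3], [v_1,v_4], [v_2,v_3], [v_2,v_4], [v_3,v_4]
  2-simplices (6): [v_0,v_1,v_3], [v_0,v_1,v_4], [v_0,v_3,v_4], [v_1,v_2,v_3], [v_1,v_2,v_4], [v_2,v_3,v_4]

Hence C_0 ≅ Z^5, C_1 ≅ Z^9, C_2 ≅ Z^6.

The boundary map ∂_1: C_1 → C_0 sends each edge [p,q] (with p < q) to q − p. For instance
  ∂[v_1,v_2] = [v_2] − [v_1].
The resulting 5×9 matrix has rank 4, and its Smith normal form has invariant factors (1,1,1,1).

The boundary map ∂_2: C_2 → C_1 acts by ∂[p,q,r] = [q,r] − [p,r] + [p,q]. For instance
  ∂[v_1,v_2,v_4] = [v_2,v_4] − [v_1,v_4] + [v_1,v_2],
  ∂[v_2,v_3,v_4] = [v_3,v_4] − [v_2,v_4] + [v_2,v_3].
As a 9×6 matrix over Z this has rank 5, with invariant factors (1,1,1,1,1).

Computing H_k = (kernel of ∂_k) / (image of ∂_{k+1}):

  H_0: rank C_0 − rank ∂_1 = 5 − 4 = 1, and the invariant factors of ∂_1 are all 1, so H_0 = Z.
  H_1: rank ker ∂_1 − rank ∂_2 = (9 − 4) − 5 = 0, and the invariant factors of ∂_2 are all 1, so H_1 = 0.
  H_2: rank ker ∂_2 − rank ∂_3 = (6 − 5) − 0 = 1, and there is no ∂_3, so H_2 = Z.

As a check, the Euler characteristic is 5 − 9 + 6 = 2, which agrees with 1 − 0 + 1 = 2.

H_0 = Z,  H_1 = 0,  H_2 = Z.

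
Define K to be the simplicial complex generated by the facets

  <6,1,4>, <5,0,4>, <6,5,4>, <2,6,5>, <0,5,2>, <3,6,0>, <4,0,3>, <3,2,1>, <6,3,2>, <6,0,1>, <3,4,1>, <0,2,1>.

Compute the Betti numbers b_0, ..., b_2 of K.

Order the vertices as 0 < 1 < 2 < 3 < 4 < 5 < 6. Listing each simplex with vertices in this order, K has dimension 2 with simplices:

  0-simplices (7): [0], [1], [2], [3], [4], [5], [6]
  1-simplices (18): [0,1], [0,2], [0,3], [0,4], [0,5], [0,6], [1,2], [1,3], [1,4], [1,6], [2,3], [2,5], [2,6], [3,4], [3,6], [4,5], [4,6], [5,6]
  2-simplices (12): [0,1,2], [0,1,6], [0,2,5], [0,3,4], [0,3,6], [0,4,5], [1,2,3], [1,3,4], [1,4,6], [2,3,6], [2,5,6], [4,5,6]

Hence C_0 ≅ Z^7, C_1 ≅ Z^18, C_2 ≅ Z^12.

Boundary ∂_1: C_1 → C_0 is given by ∂[p,q] = [q] − [p]. For instance
  ∂[2,3] = [3] − [2].
As a 7×18 matrix over Z this has rank 6, with invariant factors (1,1,1,1,1,1).

The boundary map ∂_2: C_2 → C_1 acts by ∂[p,q,r] = [q,r] − [p,r] + [p,q]. For instance
  ∂[2,5,6] = [5,6] − [2,6] + [2,5],
  ∂[0,1,6] = [1,6] − [0,6] + [0,1].
The 18×12 boundary matrix has rank 12 and Smith normal form diag(1,1,1,1,1,1,1,1,1,1,1,2).

Computing H_k = (kernel of ∂_k) / (image of ∂_{k+1}):

  H_0: rank C_0 − rank ∂_1 = 7 − 6 = 1, and the invariant factors of ∂_1 are all 1, so H_0 ≅ Z.
  H_1: rank ker ∂_1 − rank ∂_2 = (18 − 6) − 12 = 0, and ∂_2 has invariant factor 2 > 1, so H_1 ≅ Z/2Z.
  H_2: rank ker ∂_2 − rank ∂_3 = (12 − 12) − 0 = 0, and there is no ∂_3, so H_2 ≅ 0.

As a check, the Euler characteristic is 7 − 18 + 12 = 1, which agrees with 1 − 0 + 0 = 1.
(K is a triangulation of the real projective plane RP^2.)

Hence the Betti numbers are b_0 = 1, b_1 = 0, b_2 = 0.

b_0 = 1, b_1 = 0, b_2 = 0.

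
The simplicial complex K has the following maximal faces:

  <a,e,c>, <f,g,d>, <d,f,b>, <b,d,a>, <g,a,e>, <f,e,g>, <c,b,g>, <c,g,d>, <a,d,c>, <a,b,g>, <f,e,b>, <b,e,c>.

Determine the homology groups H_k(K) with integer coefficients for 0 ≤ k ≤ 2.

We work with the vertex ordering a < b < c < d < e < f < g. The simplices of K, each written with vertices in increasing order, are:

  0-simplices (7): a, b, c, d, e, f, g
  1-simplices (18): ab, ac, ad, ae, ag, bc, bd, be, bf, bg, cd, ce, cg, df, dg, ef, eg, fg
  2-simplices (12): abd, abg, acd, ace, aeg, bce, bcg, bdf, bef, cdg, dfg, efg

so the chain groups are C_0 ≅ Z^7, C_1 ≅ Z^18, C_2 ≅ Z^12.

∂_1: C_1 → C_0 sends each edge [p,q] (with p < q) to q − p. For instance
  ∂be = e − b.
The 7×18 boundary matrix has rank 6 and Smith normal form diag(1,1,1,1,1,1).

The boundary map ∂_2: C_2 → C_1 acts by ∂[p,q,r] = [q,r] − [p,r] + [p,q]. For instance
  ∂bcg = cg − bg + bc,
  ∂acd = cd − ad + ac.
As a 18×12 matrix over Z this has rank 12, with invariant factors (1,1,1,1,1,1,1,1,1,1,1,2).

Now H_k = ker ∂_k / im ∂_{k+1}, so:

  H_0: rank C_0 − rank ∂_1 = 7 − 6 = 1, and the invariant factors of ∂_1 are all 1, so H_0 = Z.
  H_1: rank ker ∂_1 − rank ∂_2 = (18 − 6) − 12 = 0, and ∂_2 has invariant factor 2 > 1, so H_1 = Z/2.
  H_2: rank ker ∂_2 − rank ∂_3 = (12 − 12) − 0 = 0, and there is no ∂_3, so H_2 = 0.

(K is a triangulation of the real projective plane RP^2.)

H_0 = Z,  H_1 = Z/2,  H_2 = 0.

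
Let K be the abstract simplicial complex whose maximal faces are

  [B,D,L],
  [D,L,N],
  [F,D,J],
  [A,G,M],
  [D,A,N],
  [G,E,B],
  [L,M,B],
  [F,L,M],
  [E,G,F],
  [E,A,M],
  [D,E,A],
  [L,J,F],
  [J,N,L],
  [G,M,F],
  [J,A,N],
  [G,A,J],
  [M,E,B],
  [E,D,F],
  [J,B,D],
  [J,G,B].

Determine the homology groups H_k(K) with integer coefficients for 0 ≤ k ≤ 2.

Fix the vertex order A < B < D < E < F < G < J < L < M < N and write every simplex with vertices in increasing order. Then dim K = 2 and the simplices of K are:

  0-simplices (10): A, B, D, E, F, G, J, L, M, N
  1-simplices (30): AD, AE, AG, AJ, AM, AN, BD, BE, BG, BJ, BL, BM, DE, DF, DJ, DL, DN, EF, EG, EM, FG, FJ, FL, FM, GJ, GM, JL, JN, LM, LN
  2-simplices (20): ADE, ADN, AEM, AGJ, AGM, AJN, BDJ, BDL, BEG, BEM, BGJ, BLM, DEF, DFJ, DLN, EFG, FGM, FJL, FLM, JLN

so the chain groups are C_0 ≅ Z^10, C_1 ≅ Z^30, C_2 ≅ Z^20.

∂_1: C_1 → C_0 is given by ∂[p,q] = [q] − [p]. For instance
  ∂FM = M − F.
As a 10×30 matrix over Z this has rank 9, with invariant factors (1,1,1,1,1,1,1,1,1).

∂_2: C_2 → C_1 maps a triangle to the signed sum of its edges. For instance
  ∂FLM = LM − FM + FL,
  ∂DEF = EF − DF + DE.
The resulting 30×20 matrix has rank 20, and its Smith normal form has invariant factors (1,1,1,1,1,1,1,1,1,1,1,1,1,1,1,1,1,1,1,2).

Computing H_k = (kernel of ∂_k) / (image of ∂_{k+1}):

  H_0: rank C_0 − rank ∂_1 = 10 − 9 = 1, and the invariant factors of ∂_1 are all 1, so H_0 ≅ Z.
  H_1: rank ker ∂_1 − rank ∂_2 = (30 − 9) − 20 = 1, and ∂_2 has invariant factor 2 > 1, so H_1 ≅ Z ⊕ Z/2.
  H_2: rank ker ∂_2 − rank ∂_3 = (20 − 20) − 0 = 0, and there is no ∂_3, so H_2 ≅ 0.

H_0 = Z,  H_1 = Z ⊕ Z/2,  H_2 = 0.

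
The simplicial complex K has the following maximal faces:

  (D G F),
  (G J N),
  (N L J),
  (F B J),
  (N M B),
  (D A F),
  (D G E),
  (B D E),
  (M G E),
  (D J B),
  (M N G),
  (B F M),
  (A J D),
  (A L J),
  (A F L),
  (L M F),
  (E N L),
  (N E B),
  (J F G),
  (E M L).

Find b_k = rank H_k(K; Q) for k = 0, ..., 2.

b_0 = 1, b_1 = 1, b_2 = 0.

Fix the vertex order A < B < D < E < F < G < J < L < M < N and write every simplex with vertices in increasing order. Then dim K = 2 and the simplices of K are:

  0-simplices (10): A, B, D, E, F, G, J, L, M, N
  1-simplices (30): AD, AF, AJ, AL, BD, BE, BF, BJ, BM, BN, DE, DF, DG, DJ, EG, EL, EM, EN, FG, FJ, FL, FM, GJ, GM, GN, JL, JN, LM, LN, MN
  2-simplices (20): ADF, ADJ, AFL, AJL, BDE, BDJ, BEN, BFJ, BFM, BMN, DEG, DFG, EGM, ELM, ELN, FGJ, FLM, GJN, GMN, JLN

Hence C_0 ≅ Z^10, C_1 ≅ Z^30, C_2 ≅ Z^20.

The boundary map ∂_1: C_1 → C_0 is given by ∂[p,q] = [q] − [p].
This gives a 10×30 integer matrix of rank 9; reducing to Smith normal form yields diagonal entries (1,1,1,1,1,1,1,1,1).

The boundary map ∂_2: C_2 → C_1 sends each 2-simplex [p,q,r] to [q,r] − [p,r] + [p,q]. For instance
  ∂DEG = EG − DG + DE,
  ∂AJL = JL − AL + AJ.
The resulting 30×20 matrix has rank 20, and its Smith normal form has invariant factors (1,1,1,1,1,1,1,1,1,1,1,1,1,1,1,1,1,1,1,2).

Reading off H_k = ker ∂_k / im ∂_{k+1}:

  H_0: rank C_0 − rank ∂_1 = 10 − 9 = 1, and the invariant factors of ∂_1 are all 1, so H_0 ≅ Z.
  H_1: rank ker ∂_1 − rank ∂_2 = (30 − 9) − 20 = 1, and ∂_2 has invariant factor 2 > 1, so H_1 ≅ Z ⊕ Z_2.
  H_2: rank ker ∂_2 − rank ∂_3 = (20 − 20) − 0 = 0, and there is no ∂_3, so H_2 ≅ 0.

Hence the Betti numbers are b_0 = 1, b_1 = 1, b_2 = 0.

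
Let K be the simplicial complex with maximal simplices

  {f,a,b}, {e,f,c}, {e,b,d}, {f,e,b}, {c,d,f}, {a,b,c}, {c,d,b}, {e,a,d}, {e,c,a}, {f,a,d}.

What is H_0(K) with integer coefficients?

H_0 = Z.

Fix the vertex order a < b < c < d < e < f and write every simplex with vertices in increasing order. Then dim K = 2 and the simplices of K are:

  0-simplices (6): a, b, c, d, e, f
  1-simplices (15): ab, ac, ad, ae, af, bc, bd, be, bf, cd, ce, cf, de, df, ef
  2-simplices (10): abc, abf, ace, ade, adf, bcd, bde, bef, cdf, cef

so the chain groups are C_0 ≅ Z^6, C_1 ≅ Z^15, C_2 ≅ Z^10.

∂_1: C_1 → C_0 sends each edge [p,q] (with p < q) to q − p. For instance
  ∂cd = d − c.
The resulting 6×15 matrix has rank 5, and its Smith normal form has invariant factors (1,1,1,1,1).

The boundary map ∂_2: C_2 → C_1 sends each 2-simplex [p,q,r] to [q,r] − [p,r] + [p,q]. For instance
  ∂abf = bf − af + ab,
  ∂adf = df − af + ad.
The 15×10 boundary matrix has rank 10 and Smith normal form diag(1,1,1,1,1,1,1,1,1,2).

From H_k ≅ ker(∂_k) / im(∂_{k+1}) we obtain:

  H_0: rank C_0 − rank ∂_1 = 6 − 5 = 1, and the invariant factors of ∂_1 are all 1, so H_0 = Z.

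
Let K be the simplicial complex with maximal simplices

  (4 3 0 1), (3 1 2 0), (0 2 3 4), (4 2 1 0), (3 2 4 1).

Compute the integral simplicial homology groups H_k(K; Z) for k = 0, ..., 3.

H_0 ≅ Z,  H_1 = 0,  H_2 = 0,  H_3 ≅ Z.

Fix the vertex order 0 < 1 < 2 < 3 < 4 and write every simplex with vertices in increasing order. Then dim K = 3 and the simplices of K are:

  0-simplices (5): [0], [1], [2], [3], [4]
  1-simplices (10): [0,1], [0,2], [0,3], [0,4], [1,2], [1,3], [1,4], [2,3], [2,4], [3,4]
  2-simplices (10): [0,1,2], [0,1,3], [0,1,4], [0,2,3], [0,2,4], [0,3,4], [1,2,3], [1,2,4], [1,3,4], [2,3,4]
  3-simplices (5): [0,1,2,3], [0,1,2,4], [0,1,3,4], [0,2,3,4], [1,2,3,4]

Hence C_0 ≅ Z^5, C_1 ≅ Z^10, C_2 ≅ Z^10, C_3 ≅ Z^5.

∂_1: C_1 → C_0 sends each edge [p,q] (with p < q) to q − p. For instance
  ∂[0,1] = [1] − [0].
The 5×10 boundary matrix has rank 4 and Smith normal form diag(1,1,1,1).

∂_2: C_2 → C_1 maps a triangle to the signed sum of its edges. For instance
  ∂[2,3,4] = [3,4] − [2,4] + [2,3],
  ∂[1,2,3] = [2,3] − [1,3] + [1,2].
The 10×10 boundary matrix has rank 6 and Smith normal form diag(1,1,1,1,1,1).

∂_3: C_3 → C_2 sends each 3-simplex σ to the alternating sum Σ_i (−1)^i (σ with its i-th vertex removed). For instance
  ∂[0,1,3,4] = [1,3,4] − [0,3,4] + [0,1,4] − [0,1,3],
  ∂[0,1,2,3] = [1,2,3] − [0,2,3] + [0,1,3] − [0,1,2].
As a 10×5 matrix over Z this has rank 4, with invariant factors (1,1,1,1).

Reading off H_k = ker ∂_k / im ∂_{k+1}:

  H_0: rank C_0 − rank ∂_1 = 5 − 4 = 1, and the invariant factors of ∂_1 are all 1, so H_0 = Z.
  H_1: rank ker ∂_1 − rank ∂_2 = (10 − 4) − 6 = 0, and the invariant factors of ∂_2 are all 1, so H_1 = 0.
  H_2: rank ker ∂_2 − rank ∂_3 = (10 − 6) − 4 = 0, and the invariant factors of ∂_3 are all 1, so H_2 = 0.
  H_3: rank ker ∂_3 − rank ∂_4 = (5 − 4) − 0 = 1, and there is no ∂_4, so H_3 = Z.

(K is a triangulation of the 3-sphere S^3.)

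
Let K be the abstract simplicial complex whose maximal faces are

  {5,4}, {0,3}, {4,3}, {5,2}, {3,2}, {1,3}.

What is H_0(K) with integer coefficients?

Take the total order 0 < 1 < 2 < 3 < 4 < 5 on the vertex set. Then K (dimension 1) consists of the simplices:

  0-simplices (6): [0], [1], [2], [3], [4], [5]
  1-simplices (6): [0,3], [1,3], [2,3], [2,5], [3,4], [4,5]

Hence C_0 ≅ Z^6, C_1 ≅ Z^6.

Boundary ∂_1: C_1 → C_0 maps an edge to its endpoints' difference, ∂[p,q] = q − p.
The 6×6 boundary matrix has rank 5 and Smith normal form diag(1,1,1,1,1).

From H_k ≅ ker(∂_k) / im(∂_{k+1}) we obtain:

  H_0: rank C_0 − rank ∂_1 = 6 − 5 = 1, and the invariant factors of ∂_1 are all 1, so H_0 ≅ Z.

H_0 ≅ Z.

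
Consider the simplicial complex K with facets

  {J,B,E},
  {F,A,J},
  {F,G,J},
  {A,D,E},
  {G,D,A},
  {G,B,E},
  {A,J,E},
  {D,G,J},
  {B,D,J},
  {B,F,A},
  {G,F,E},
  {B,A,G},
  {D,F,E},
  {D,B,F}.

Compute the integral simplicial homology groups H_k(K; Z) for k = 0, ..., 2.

Take the total order A < B < D < E < F < G < J on the vertex set. Then K (dimension 2) consists of the simplices:

  0-simplices (7): A, B, D, E, F, G, J
  1-simplices (21): AB, AD, AE, AF, AG, AJ, BD, BE, BF, BG, BJ, DE, DF, DG, DJ, EF, EG, EJ, FG, FJ, GJ
  2-simplices (14): ABF, ABG, ADE, ADG, AEJ, AFJ, BDF, BDJ, BEG, BEJ, DEF, DGJ, EFG, FGJ

giving chain groups C_0 ≅ Z^7, C_1 ≅ Z^21, C_2 ≅ Z^14.

∂_1: C_1 → C_0 is given by ∂[p,q] = [q] − [p].
The 7×21 boundary matrix has rank 6 and Smith normal form diag(1,1,1,1,1,1).

∂_2: C_2 → C_1 acts by ∂[p,q,r] = [q,r] − [p,r] + [p,q]. For instance
  ∂ABG = BG − AG + AB,
  ∂BEG = EG − BG + BE.
As a 21×14 matrix over Z this has rank 13, with invariant factors (1,1,1,1,1,1,1,1,1,1,1,1,1).

Reading off H_k = ker ∂_k / im ∂_{k+1}:

  H_0: rank C_0 − rank ∂_1 = 7 − 6 = 1, and the invariant factors of ∂_1 are all 1, so H_0 = Z.
  H_1: rank ker ∂_1 − rank ∂_2 = (21 − 6) − 13 = 2, and the invariant factors of ∂_2 are all 1, so H_1 = Z^2.
  H_2: rank ker ∂_2 − rank ∂_3 = (14 − 13) − 0 = 1, and there is no ∂_3, so H_2 = Z.

As a check, the Euler characteristic is 7 − 21 + 14 = 0, which agrees with 1 − 2 + 1 = 0.

H_0 = Z,  H_1 = Z^2,  H_2 = Z.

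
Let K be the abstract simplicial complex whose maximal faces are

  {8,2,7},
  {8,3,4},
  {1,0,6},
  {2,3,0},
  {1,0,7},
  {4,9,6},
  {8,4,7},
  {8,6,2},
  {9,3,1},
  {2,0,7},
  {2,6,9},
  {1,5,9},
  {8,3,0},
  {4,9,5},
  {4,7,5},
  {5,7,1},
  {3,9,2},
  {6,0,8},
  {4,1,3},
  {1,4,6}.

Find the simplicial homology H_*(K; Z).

H_0 ≅ Z,  H_1 ≅ Z ⊕ Z/2,  H_2 = 0.

Fix the vertex order 0 < 1 < 2 < 3 < 4 < 5 < 6 < 7 < 8 < 9 and write every simplex with vertices in increasing order. Then dim K = 2 and the simplices of K are:

  0-simplices (10): [0], [1], [2], [3], [4], [5], [6], [7], [8], [9]
  1-simplices (30): (30 of them)
  2-simplices (20): (20 of them)

Hence C_0 ≅ Z^10, C_1 ≅ Z^30, C_2 ≅ Z^20.

∂_1: C_1 → C_0 is given by ∂[p,q] = [q] − [p]. For instance
  ∂[2,3] = [3] − [2].
The resulting 10×30 matrix has rank 9, and its Smith normal form has invariant factors (1,1,1,1,1,1,1,1,1).

The boundary map ∂_2: C_2 → C_1 sends each 2-simplex [p,q,r] to [q,r] − [p,r] + [p,q]. For instance
  ∂[3,4,8] = [4,8] − [3,8] + [3,4],
  ∂[1,3,4] = [3,4] − [1,4] + [1,3].
The resulting 30×20 matrix has rank 20, and its Smith normal form has invariant factors (1,1,1,1,1,1,1,1,1,1,1,1,1,1,1,1,1,1,1,2).

Now H_k = ker ∂_k / im ∂_{k+1}, so:

  H_0: rank C_0 − rank ∂_1 = 10 − 9 = 1, and the invariant factors of ∂_1 are all 1, so H_0 ≅ Z.
  H_1: rank ker ∂_1 − rank ∂_2 = (30 − 9) − 20 = 1, and ∂_2 has invariant factor 2 > 1, so H_1 ≅ Z ⊕ Z/2.
  H_2: rank ker ∂_2 − rank ∂_3 = (20 − 20) − 0 = 0, and there is no ∂_3, so H_2 ≅ 0.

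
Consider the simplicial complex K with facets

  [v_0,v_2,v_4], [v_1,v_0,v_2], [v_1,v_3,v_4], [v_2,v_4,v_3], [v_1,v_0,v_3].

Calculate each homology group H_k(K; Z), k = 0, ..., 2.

H_0 ≅ Z,  H_1 ≅ Z,  H_2 = 0.

Fix the vertex order v_0 < v_1 < v_2 < v_3 < v_4 and write every simplex with vertices in increasing order. Then dim K = 2 and the simplices of K are:

  0-simplices (5): [v_0], [v_1], [v_2], [v_3], [v_4]
  1-simplices (10): [v_0,v_1], [v_0,v_2], [v_0,v_3], [v_0,v_4], [v_1,v_2], [v_1,v_3], [v_1,v_4], [v_2,v_3], [v_2,v_4], [v_3,v_4]
  2-simplices (5): [v_0,v_1,v_2], [v_0,v_1,v_3], [v_0,v_2,v_4], [v_1,v_3,v_4], [v_2,v_3,v_4]

Hence C_0 ≅ Z^5, C_1 ≅ Z^10, C_2 ≅ Z^5.

∂_1: C_1 → C_0 maps an edge to its endpoints' difference, ∂[p,q] = q − p. For instance
  ∂[v_0,v_3] = [v_3] − [v_0].
This gives a 5×10 integer matrix of rank 4; reducing to Smith normal form yields diagonal entries (1,1,1,1).

Boundary ∂_2: C_2 → C_1 acts by ∂[p,q,r] = [q,r] − [p,r] + [p,q]. For instance
  ∂[v_2,v_3,v_4] = [v_3,v_4] − [v_2,v_4] + [v_2,v_3],
  ∂[v_0,v_1,v_3] = [v_1,v_3] − [v_0,v_3] + [v_0,v_1].
As a 10×5 matrix over Z this has rank 5, with invariant factors (1,1,1,1,1).

From H_k ≅ ker(∂_k) / im(∂_{k+1}) we obtain:

  H_0: rank C_0 − rank ∂_1 = 5 − 4 = 1, and the invariant factors of ∂_1 are all 1, so H_0 = Z.
  H_1: rank ker ∂_1 − rank ∂_2 = (10 − 4) − 5 = 1, and the invariant factors of ∂_2 are all 1, so H_1 = Z.
  H_2: rank ker ∂_2 − rank ∂_3 = (5 − 5) − 0 = 0, and there is no ∂_3, so H_2 = 0.

As a check, the Euler characteristic is 5 − 10 + 5 = 0, which agrees with 1 − 1 + 0 = 0.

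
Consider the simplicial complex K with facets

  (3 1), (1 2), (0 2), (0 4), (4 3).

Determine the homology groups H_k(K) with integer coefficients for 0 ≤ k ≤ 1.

H_0 = Z,  H_1 = Z.

K has 5 vertices, 5 edges.
rank ∂_0 = 0, rank ∂_1 = 4 ⇒ b_0 = 5 − 0 − 4 = 1; all invariant factors of ∂_1 are 1 so no torsion. So H_0 ≅ Z.
rank ∂_1 = 4, rank ∂_2 = 0 ⇒ b_1 = 5 − 4 − 0 = 1. So H_1 ≅ Z.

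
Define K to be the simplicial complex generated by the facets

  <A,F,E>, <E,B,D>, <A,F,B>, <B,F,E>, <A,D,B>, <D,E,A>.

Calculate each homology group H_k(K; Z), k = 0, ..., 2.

Fix the vertex order A < B < D < E < F and write every simplex with vertices in increasing order. Then dim K = 2 and the simplices of K are:

  0-simplices (5): A, B, D, E, F
  1-simplices (9): AB, AD, AE, AF, BD, BE, BF, DE, EF
  2-simplices (6): ABD, ABF, ADE, AEF, BDE, BEF

so the chain groups are C_0 ≅ Z^5, C_1 ≅ Z^9, C_2 ≅ Z^6.

The boundary map ∂_1: C_1 → C_0 maps an edge to its endpoints' difference, ∂[p,q] = q − p.
The 5×9 boundary matrix has rank 4 and Smith normal form diag(1,1,1,1).

∂_2: C_2 → C_1 maps a triangle to the signed sum of its edges. For instance
  ∂ABF = BF − AF + AB,
  ∂BEF = EF − BF + BE.
The resulting 9×6 matrix has rank 5, and its Smith normal form has invariant factors (1,1,1,1,1).

Computing H_k = (kernel of ∂_k) / (image of ∂_{k+1}):

  H_0: rank C_0 − rank ∂_1 = 5 − 4 = 1, and the invariant factors of ∂_1 are all 1, so H_0 = Z.
  H_1: rank ker ∂_1 − rank ∂_2 = (9 − 4) − 5 = 0, and the invariant factors of ∂_2 are all 1, so H_1 = 0.
  H_2: rank ker ∂_2 − rank ∂_3 = (6 − 5) − 0 = 1, and there is no ∂_3, so H_2 = Z.

H_0 ≅ Z,  H_1 = 0,  H_2 ≅ Z.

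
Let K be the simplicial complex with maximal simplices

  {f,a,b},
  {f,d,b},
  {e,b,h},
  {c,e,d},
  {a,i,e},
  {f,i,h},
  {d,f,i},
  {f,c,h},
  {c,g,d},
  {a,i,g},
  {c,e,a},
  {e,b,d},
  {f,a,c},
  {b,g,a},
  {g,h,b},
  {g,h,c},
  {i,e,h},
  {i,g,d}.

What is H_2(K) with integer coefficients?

H_2 = Z.

Order the vertices as a < b < c < d < e < f < g < h < i. Listing each simplex with vertices in this order, K has dimension 2 with simplices:

  0-simplices (9): a, b, c, d, e, f, g, h, i
  1-simplices (27): ab, ac, ae, af, ag, ai, bd, be, bf, bg, bh, cd, ce, cf, cg, ch, de, df, dg, di, eh, ei, fh, fi, gh, gi, hi
  2-simplices (18): abf, abg, ace, acf, aei, agi, bde, bdf, beh, bgh, cde, cdg, cfh, cgh, dfi, dgi, ehi, fhi

giving chain groups C_0 ≅ Z^9, C_1 ≅ Z^27, C_2 ≅ Z^18.

Boundary ∂_1: C_1 → C_0 sends each edge [p,q] (with p < q) to q − p. For instance
  ∂fh = h − f.
The 9×27 boundary matrix has rank 8 and Smith normal form diag(1,1,1,1,1,1,1,1).

The boundary map ∂_2: C_2 → C_1 maps a triangle to the signed sum of its edges. For instance
  ∂agi = gi − ai + ag,
  ∂beh = eh − bh + be.
The 27×18 boundary matrix has rank 17 and Smith normal form diag(1,1,1,1,1,1,1,1,1,1,1,1,1,1,1,1,1).

Reading off H_k = ker ∂_k / im ∂_{k+1}:

  H_2: rank ker ∂_2 − rank ∂_3 = (18 − 17) − 0 = 1, and there is no ∂_3, so H_2 = Z.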